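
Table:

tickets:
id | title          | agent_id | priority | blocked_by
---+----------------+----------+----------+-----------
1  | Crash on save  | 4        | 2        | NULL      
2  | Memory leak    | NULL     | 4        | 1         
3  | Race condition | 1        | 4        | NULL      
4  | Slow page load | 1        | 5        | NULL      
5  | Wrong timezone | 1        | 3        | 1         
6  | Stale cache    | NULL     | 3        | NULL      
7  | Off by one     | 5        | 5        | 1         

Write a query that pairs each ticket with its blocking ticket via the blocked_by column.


This is a self-join: tickets is joined to a second copy of itself, matching each row's blocked_by to another row's id. Use LEFT JOIN so rows with blocked_by=NULL are kept.
  - ticket 1 (Crash on save): blocked_by=NULL -> NULL
  - ticket 2 (Memory leak): blocked_by=1 -> Crash on save
  - ticket 3 (Race condition): blocked_by=NULL -> NULL
  - ticket 4 (Slow page load): blocked_by=NULL -> NULL
  - ticket 5 (Wrong timezone): blocked_by=1 -> Crash on save
  - ticket 6 (Stale cache): blocked_by=NULL -> NULL
  - ticket 7 (Off by one): blocked_by=1 -> Crash on save

SQL:
SELECT a.title AS item, b.title AS blocked_by
FROM tickets a
LEFT JOIN tickets b ON a.blocked_by = b.id

Result:
item           | blocked_by   
---------------+--------------
Crash on save  | NULL         
Memory leak    | Crash on save
Race condition | NULL         
Slow page load | NULL         
Wrong timezone | Crash on save
Stale cache    | NULL         
Off by one     | Crash on save


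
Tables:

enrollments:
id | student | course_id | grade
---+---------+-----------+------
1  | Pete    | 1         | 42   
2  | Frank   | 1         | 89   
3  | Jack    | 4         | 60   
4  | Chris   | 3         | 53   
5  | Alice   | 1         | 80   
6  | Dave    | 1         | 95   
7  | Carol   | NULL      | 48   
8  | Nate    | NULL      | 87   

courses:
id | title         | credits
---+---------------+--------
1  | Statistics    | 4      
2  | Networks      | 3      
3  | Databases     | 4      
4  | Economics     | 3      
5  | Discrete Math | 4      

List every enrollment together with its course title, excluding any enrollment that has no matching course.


INNER JOIN keeps only enrollments rows whose course_id matches an id in courses. Walk through each enrollment:
  - enrollment 1 (Pete): course_id=1 -> matches Statistics
  - enrollment 2 (Frank): course_id=1 -> matches Statistics
  - enrollment 3 (Jack): course_id=4 -> matches Economics
  - enrollment 4 (Chris): course_id=3 -> matches Databases
  - enrollment 5 (Alice): course_id=1 -> matches Statistics
  - enrollment 6 (Dave): course_id=1 -> matches Statistics
  - enrollment 7 (Carol): course_id=NULL, no match -> dropped
  - enrollment 8 (Nate): course_id=NULL, no match -> dropped
So 2 of 8 rows are dropped.

SQL:
SELECT a.student, b.title AS course
FROM enrollments a
INNER JOIN courses b ON a.course_id = b.id

Result:
student | course    
--------+-----------
Pete    | Statistics
Frank   | Statistics
Jack    | Economics 
Chris   | Databases 
Alice   | Statistics
Dave    | Statistics


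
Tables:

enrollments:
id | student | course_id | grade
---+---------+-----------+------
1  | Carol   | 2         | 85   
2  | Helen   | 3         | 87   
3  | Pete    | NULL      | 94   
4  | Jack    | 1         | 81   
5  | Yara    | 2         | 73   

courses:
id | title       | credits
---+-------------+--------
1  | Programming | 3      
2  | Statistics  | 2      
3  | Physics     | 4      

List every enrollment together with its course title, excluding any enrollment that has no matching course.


INNER JOIN keeps only enrollments rows whose course_id matches an id in courses. Walk through each enrollment:
  - enrollment 1 (Carol): course_id=2 -> matches Statistics
  - enrollment 2 (Helen): course_id=3 -> matches Physics
  - enrollment 3 (Pete): course_id=NULL, no match -> dropped
  - enrollment 4 (Jack): course_id=1 -> matches Programming
  - enrollment 5 (Yara): course_id=2 -> matches Statistics
So 1 of 5 rows is dropped.

SQL:
SELECT a.student, b.title AS course
FROM enrollments a
INNER JOIN courses b ON a.course_id = b.id

Result:
student | course     
--------+------------
Carol   | Statistics 
Helen   | Physics    
Jack    | Programming
Yara    | Statistics 


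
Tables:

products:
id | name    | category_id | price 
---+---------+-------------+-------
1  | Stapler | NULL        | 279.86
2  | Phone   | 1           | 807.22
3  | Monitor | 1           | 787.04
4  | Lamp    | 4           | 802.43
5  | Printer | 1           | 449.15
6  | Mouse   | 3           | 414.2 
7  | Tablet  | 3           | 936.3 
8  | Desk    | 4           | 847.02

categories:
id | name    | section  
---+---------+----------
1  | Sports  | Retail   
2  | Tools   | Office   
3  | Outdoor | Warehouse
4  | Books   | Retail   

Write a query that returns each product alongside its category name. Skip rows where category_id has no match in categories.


INNER JOIN keeps only products rows whose category_id matches an id in categories. Walk through each product:
  - product 1 (Stapler): category_id=NULL, no match -> dropped
  - product 2 (Phone): category_id=1 -> matches Sports
  - product 3 (Monitor): category_id=1 -> matches Sports
  - product 4 (Lamp): category_id=4 -> matches Books
  - product 5 (Printer): category_id=1 -> matches Sports
  - product 6 (Mouse): category_id=3 -> matches Outdoor
  - product 7 (Tablet): category_id=3 -> matches Outdoor
  - product 8 (Desk): category_id=4 -> matches Books
So 1 of 8 rows is dropped.

SQL:
SELECT a.name, b.name AS category
FROM products a
INNER JOIN categories b ON a.category_id = b.id

Result:
name    | category
--------+---------
Phone   | Sports  
Monitor | Sports  
Lamp    | Books   
Printer | Sports  
Mouse   | Outdoor 
Tablet  | Outdoor 
Desk    | Books   


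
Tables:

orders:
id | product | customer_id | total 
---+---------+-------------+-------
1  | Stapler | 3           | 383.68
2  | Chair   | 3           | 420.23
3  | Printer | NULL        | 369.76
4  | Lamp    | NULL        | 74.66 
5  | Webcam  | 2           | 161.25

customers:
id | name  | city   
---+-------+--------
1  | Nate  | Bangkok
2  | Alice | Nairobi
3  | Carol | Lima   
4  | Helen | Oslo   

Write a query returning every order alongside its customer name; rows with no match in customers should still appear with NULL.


LEFT JOIN keeps every row from orders (the left table); where customer_id has no match in customers, the customer columns become NULL. Walk through each order:
  - order 1 (Stapler): customer_id=3 -> matches Carol
  - order 2 (Chair): customer_id=3 -> matches Carol
  - order 3 (Printer): customer_id=NULL, no match -> kept with NULL
  - order 4 (Lamp): customer_id=NULL, no match -> kept with NULL
  - order 5 (Webcam): customer_id=2 -> matches Alice
All 5 rows appear; 2 have NULL customer.

SQL:
SELECT a.product, b.name AS customer
FROM orders a
LEFT JOIN customers b ON a.customer_id = b.id

Result:
product | customer
--------+---------
Stapler | Carol   
Chair   | Carol   
Printer | NULL    
Lamp    | NULL    
Webcam  | Alice   


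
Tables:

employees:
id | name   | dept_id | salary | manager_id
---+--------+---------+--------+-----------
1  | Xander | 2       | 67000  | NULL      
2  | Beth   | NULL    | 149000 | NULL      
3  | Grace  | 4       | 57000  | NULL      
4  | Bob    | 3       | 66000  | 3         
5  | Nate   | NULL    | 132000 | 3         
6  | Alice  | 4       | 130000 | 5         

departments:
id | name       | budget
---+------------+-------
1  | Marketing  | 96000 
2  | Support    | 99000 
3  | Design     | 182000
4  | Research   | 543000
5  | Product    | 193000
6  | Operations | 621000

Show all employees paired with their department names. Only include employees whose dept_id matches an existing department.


INNER JOIN keeps only employees rows whose dept_id matches an id in departments. Walk through each employee:
  - employee 1 (Xander): dept_id=2 -> matches Support
  - employee 2 (Beth): dept_id=NULL, no match -> dropped
  - employee 3 (Grace): dept_id=4 -> matches Research
  - employee 4 (Bob): dept_id=3 -> matches Design
  - employee 5 (Nate): dept_id=NULL, no match -> dropped
  - employee 6 (Alice): dept_id=4 -> matches Research
So 2 of 6 rows are dropped.

SQL:
SELECT a.name, b.name AS department
FROM employees a
INNER JOIN departments b ON a.dept_id = b.id

Result:
name   | department
-------+-----------
Xander | Support   
Grace  | Research  
Bob    | Design    
Alice  | Research  


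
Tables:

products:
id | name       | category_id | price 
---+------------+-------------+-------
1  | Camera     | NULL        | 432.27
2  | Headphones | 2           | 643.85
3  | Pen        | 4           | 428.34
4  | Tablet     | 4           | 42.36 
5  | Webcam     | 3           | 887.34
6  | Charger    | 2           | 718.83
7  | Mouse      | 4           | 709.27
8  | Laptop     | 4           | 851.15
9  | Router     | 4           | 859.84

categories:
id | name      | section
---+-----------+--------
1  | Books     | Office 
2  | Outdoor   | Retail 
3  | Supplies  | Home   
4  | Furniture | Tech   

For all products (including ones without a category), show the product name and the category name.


LEFT JOIN keeps every row from products (the left table); where category_id has no match in categories, the category columns become NULL. Walk through each product:
  - product 1 (Camera): category_id=NULL, no match -> kept with NULL
  - product 2 (Headphones): category_id=2 -> matches Outdoor
  - product 3 (Pen): category_id=4 -> matches Furniture
  - product 4 (Tablet): category_id=4 -> matches Furniture
  - product 5 (Webcam): category_id=3 -> matches Supplies
  - product 6 (Charger): category_id=2 -> matches Outdoor
  - product 7 (Mouse): category_id=4 -> matches Furniture
  - product 8 (Laptop): category_id=4 -> matches Furniture
  - product 9 (Router): category_id=4 -> matches Furniture
All 9 rows appear; 1 has NULL category.

SQL:
SELECT a.name, b.name AS category
FROM products a
LEFT JOIN categories b ON a.category_id = b.id

Result:
name       | category 
-----------+----------
Camera     | NULL     
Headphones | Outdoor  
Pen        | Furniture
Tablet     | Furniture
Webcam     | Supplies 
Charger    | Outdoor  
Mouse      | Furniture
Laptop     | Furniture
Router     | Furniture


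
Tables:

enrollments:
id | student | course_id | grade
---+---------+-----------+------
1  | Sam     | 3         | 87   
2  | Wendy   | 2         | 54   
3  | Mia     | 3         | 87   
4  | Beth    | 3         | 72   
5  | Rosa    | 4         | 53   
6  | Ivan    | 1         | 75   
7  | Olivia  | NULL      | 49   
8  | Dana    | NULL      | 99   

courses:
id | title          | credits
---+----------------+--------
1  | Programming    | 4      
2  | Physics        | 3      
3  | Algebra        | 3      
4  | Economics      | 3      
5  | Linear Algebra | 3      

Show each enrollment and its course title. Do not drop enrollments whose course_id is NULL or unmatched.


LEFT JOIN keeps every row from enrollments (the left table); where course_id has no match in courses, the course columns become NULL. Walk through each enrollment:
  - enrollment 1 (Sam): course_id=3 -> matches Algebra
  - enrollment 2 (Wendy): course_id=2 -> matches Physics
  - enrollment 3 (Mia): course_id=3 -> matches Algebra
  - enrollment 4 (Beth): course_id=3 -> matches Algebra
  - enrollment 5 (Rosa): course_id=4 -> matches Economics
  - enrollment 6 (Ivan): course_id=1 -> matches Programming
  - enrollment 7 (Olivia): course_id=NULL, no match -> kept with NULL
  - enrollment 8 (Dana): course_id=NULL, no match -> kept with NULL
All 8 rows appear; 2 have NULL course.

SQL:
SELECT a.student, b.title AS course
FROM enrollments a
LEFT JOIN courses b ON a.course_id = b.id

Result:
student | course     
--------+------------
Sam     | Algebra    
Wendy   | Physics    
Mia     | Algebra    
Beth    | Algebra    
Rosa    | Economics  
Ivan    | Programming
Olivia  | NULL       
Dana    | NULL       


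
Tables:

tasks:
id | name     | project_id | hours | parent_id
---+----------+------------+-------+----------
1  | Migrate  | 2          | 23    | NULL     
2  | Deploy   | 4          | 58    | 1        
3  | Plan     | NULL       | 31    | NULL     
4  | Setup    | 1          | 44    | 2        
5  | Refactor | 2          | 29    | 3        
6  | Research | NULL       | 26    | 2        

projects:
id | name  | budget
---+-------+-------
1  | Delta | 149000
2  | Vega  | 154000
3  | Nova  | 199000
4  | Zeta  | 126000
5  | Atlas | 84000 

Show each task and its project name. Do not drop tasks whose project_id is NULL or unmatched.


LEFT JOIN keeps every row from tasks (the left table); where project_id has no match in projects, the project columns become NULL. Walk through each task:
  - task 1 (Migrate): project_id=2 -> matches Vega
  - task 2 (Deploy): project_id=4 -> matches Zeta
  - task 3 (Plan): project_id=NULL, no match -> kept with NULL
  - task 4 (Setup): project_id=1 -> matches Delta
  - task 5 (Refactor): project_id=2 -> matches Vega
  - task 6 (Research): project_id=NULL, no match -> kept with NULL
All 6 rows appear; 2 have NULL project.

SQL:
SELECT a.name, b.name AS project
FROM tasks a
LEFT JOIN projects b ON a.project_id = b.id

Result:
name     | project
---------+--------
Migrate  | Vega   
Deploy   | Zeta   
Plan     | NULL   
Setup    | Delta  
Refactor | Vega   
Research | NULL   


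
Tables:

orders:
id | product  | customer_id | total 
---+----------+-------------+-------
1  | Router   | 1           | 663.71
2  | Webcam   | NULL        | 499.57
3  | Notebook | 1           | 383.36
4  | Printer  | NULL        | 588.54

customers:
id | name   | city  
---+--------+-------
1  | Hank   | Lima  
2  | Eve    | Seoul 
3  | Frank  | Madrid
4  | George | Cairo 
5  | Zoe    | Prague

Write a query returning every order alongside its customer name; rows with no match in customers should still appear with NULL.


LEFT JOIN keeps every row from orders (the left table); where customer_id has no match in customers, the customer columns become NULL. Walk through each order:
  - order 1 (Router): customer_id=1 -> matches Hank
  - order 2 (Webcam): customer_id=NULL, no match -> kept with NULL
  - order 3 (Notebook): customer_id=1 -> matches Hank
  - order 4 (Printer): customer_id=NULL, no match -> kept with NULL
All 4 rows appear; 2 have NULL customer.

SQL:
SELECT a.product, b.name AS customer
FROM orders a
LEFT JOIN customers b ON a.customer_id = b.id

Result:
product  | customer
---------+---------
Router   | Hank    
Webcam   | NULL    
Notebook | Hank    
Printer  | NULL    


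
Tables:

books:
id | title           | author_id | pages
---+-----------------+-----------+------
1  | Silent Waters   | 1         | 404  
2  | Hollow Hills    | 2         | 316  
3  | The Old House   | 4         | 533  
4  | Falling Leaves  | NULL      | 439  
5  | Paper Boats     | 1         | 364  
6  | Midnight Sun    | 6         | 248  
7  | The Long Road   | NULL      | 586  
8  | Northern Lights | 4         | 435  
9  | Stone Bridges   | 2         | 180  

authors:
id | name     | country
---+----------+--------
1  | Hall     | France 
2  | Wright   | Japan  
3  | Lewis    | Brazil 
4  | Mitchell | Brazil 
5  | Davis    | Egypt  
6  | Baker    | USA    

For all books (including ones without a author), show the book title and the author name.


LEFT JOIN keeps every row from books (the left table); where author_id has no match in authors, the author columns become NULL. Walk through each book:
  - book 1 (Silent Waters): author_id=1 -> matches Hall
  - book 2 (Hollow Hills): author_id=2 -> matches Wright
  - book 3 (The Old House): author_id=4 -> matches Mitchell
  - book 4 (Falling Leaves): author_id=NULL, no match -> kept with NULL
  - book 5 (Paper Boats): author_id=1 -> matches Hall
  - book 6 (Midnight Sun): author_id=6 -> matches Baker
  - book 7 (The Long Road): author_id=NULL, no match -> kept with NULL
  - book 8 (Northern Lights): author_id=4 -> matches Mitchell
  - book 9 (Stone Bridges): author_id=2 -> matches Wright
All 9 rows appear; 2 have NULL author.

SQL:
SELECT a.title, b.name AS author
FROM books a
LEFT JOIN authors b ON a.author_id = b.id

Result:
title           | author  
----------------+---------
Silent Waters   | Hall    
Hollow Hills    | Wright  
The Old House   | Mitchell
Falling Leaves  | NULL    
Paper Boats     | Hall    
Midnight Sun    | Baker   
The Long Road   | NULL    
Northern Lights | Mitchell
Stone Bridges   | Wright  


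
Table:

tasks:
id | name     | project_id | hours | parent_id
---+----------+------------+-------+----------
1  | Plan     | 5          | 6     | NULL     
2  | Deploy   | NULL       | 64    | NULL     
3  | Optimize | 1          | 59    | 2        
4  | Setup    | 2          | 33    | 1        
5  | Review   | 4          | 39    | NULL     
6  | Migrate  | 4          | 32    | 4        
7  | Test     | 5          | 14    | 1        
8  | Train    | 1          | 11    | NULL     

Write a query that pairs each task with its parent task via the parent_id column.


This is a self-join: tasks is joined to a second copy of itself, matching each row's parent_id to another row's id. Use LEFT JOIN so rows with parent_id=NULL are kept.
  - task 1 (Plan): parent_id=NULL -> NULL
  - task 2 (Deploy): parent_id=NULL -> NULL
  - task 3 (Optimize): parent_id=2 -> Deploy
  - task 4 (Setup): parent_id=1 -> Plan
  - task 5 (Review): parent_id=NULL -> NULL
  - task 6 (Migrate): parent_id=4 -> Setup
  - task 7 (Test): parent_id=1 -> Plan
  - task 8 (Train): parent_id=NULL -> NULL

SQL:
SELECT a.name AS item, b.name AS parent
FROM tasks a
LEFT JOIN tasks b ON a.parent_id = b.id

Result:
item     | parent
---------+-------
Plan     | NULL  
Deploy   | NULL  
Optimize | Deploy
Setup    | Plan  
Review   | NULL  
Migrate  | Setup 
Test     | Plan  
Train    | NULL  


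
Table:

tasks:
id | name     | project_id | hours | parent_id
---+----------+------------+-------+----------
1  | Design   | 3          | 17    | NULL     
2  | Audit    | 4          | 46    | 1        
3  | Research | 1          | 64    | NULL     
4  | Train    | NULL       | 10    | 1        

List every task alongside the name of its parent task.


This is a self-join: tasks is joined to a second copy of itself, matching each row's parent_id to another row's id. Use LEFT JOIN so rows with parent_id=NULL are kept.
  - task 1 (Design): parent_id=NULL -> NULL
  - task 2 (Audit): parent_id=1 -> Design
  - task 3 (Research): parent_id=NULL -> NULL
  - task 4 (Train): parent_id=1 -> Design

SQL:
SELECT a.name AS item, b.name AS parent
FROM tasks a
LEFT JOIN tasks b ON a.parent_id = b.id

Result:
item     | parent
---------+-------
Design   | NULL  
Audit    | Design
Research | NULL  
Train    | Design


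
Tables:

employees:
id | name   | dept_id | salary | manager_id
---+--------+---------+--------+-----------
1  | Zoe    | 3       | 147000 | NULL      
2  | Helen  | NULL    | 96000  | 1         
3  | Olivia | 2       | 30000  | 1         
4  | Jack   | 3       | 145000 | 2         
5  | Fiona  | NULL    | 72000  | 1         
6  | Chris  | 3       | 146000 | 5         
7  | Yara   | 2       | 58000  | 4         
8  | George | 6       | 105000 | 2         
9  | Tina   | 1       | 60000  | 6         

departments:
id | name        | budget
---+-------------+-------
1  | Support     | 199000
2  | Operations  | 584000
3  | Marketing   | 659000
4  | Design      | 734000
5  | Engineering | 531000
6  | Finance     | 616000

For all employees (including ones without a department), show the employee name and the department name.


LEFT JOIN keeps every row from employees (the left table); where dept_id has no match in departments, the department columns become NULL. Walk through each employee:
  - employee 1 (Zoe): dept_id=3 -> matches Marketing
  - employee 2 (Helen): dept_id=NULL, no match -> kept with NULL
  - employee 3 (Olivia): dept_id=2 -> matches Operations
  - employee 4 (Jack): dept_id=3 -> matches Marketing
  - employee 5 (Fiona): dept_id=NULL, no match -> kept with NULL
  - employee 6 (Chris): dept_id=3 -> matches Marketing
  - employee 7 (Yara): dept_id=2 -> matches Operations
  - employee 8 (George): dept_id=6 -> matches Finance
  - employee 9 (Tina): dept_id=1 -> matches Support
All 9 rows appear; 2 have NULL department.

SQL:
SELECT a.name, b.name AS department
FROM employees a
LEFT JOIN departments b ON a.dept_id = b.id

Result:
name   | department
-------+-----------
Zoe    | Marketing 
Helen  | NULL      
Olivia | Operations
Jack   | Marketing 
Fiona  | NULL      
Chris  | Marketing 
Yara   | Operations
George | Finance   
Tina   | Support   


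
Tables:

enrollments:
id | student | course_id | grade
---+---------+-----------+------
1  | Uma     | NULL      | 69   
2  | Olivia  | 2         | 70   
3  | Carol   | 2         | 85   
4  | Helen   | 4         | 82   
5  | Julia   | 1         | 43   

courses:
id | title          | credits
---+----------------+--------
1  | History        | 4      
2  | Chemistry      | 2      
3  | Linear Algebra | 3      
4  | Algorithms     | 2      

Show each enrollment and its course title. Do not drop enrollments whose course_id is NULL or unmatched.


LEFT JOIN keeps every row from enrollments (the left table); where course_id has no match in courses, the course columns become NULL. Walk through each enrollment:
  - enrollment 1 (Uma): course_id=NULL, no match -> kept with NULL
  - enrollment 2 (Olivia): course_id=2 -> matches Chemistry
  - enrollment 3 (Carol): course_id=2 -> matches Chemistry
  - enrollment 4 (Helen): course_id=4 -> matches Algorithms
  - enrollment 5 (Julia): course_id=1 -> matches History
All 5 rows appear; 1 has NULL course.

SQL:
SELECT a.student, b.title AS course
FROM enrollments a
LEFT JOIN courses b ON a.course_id = b.id

Result:
student | course    
--------+-----------
Uma     | NULL      
Olivia  | Chemistry 
Carol   | Chemistry 
Helen   | Algorithms
Julia   | History   


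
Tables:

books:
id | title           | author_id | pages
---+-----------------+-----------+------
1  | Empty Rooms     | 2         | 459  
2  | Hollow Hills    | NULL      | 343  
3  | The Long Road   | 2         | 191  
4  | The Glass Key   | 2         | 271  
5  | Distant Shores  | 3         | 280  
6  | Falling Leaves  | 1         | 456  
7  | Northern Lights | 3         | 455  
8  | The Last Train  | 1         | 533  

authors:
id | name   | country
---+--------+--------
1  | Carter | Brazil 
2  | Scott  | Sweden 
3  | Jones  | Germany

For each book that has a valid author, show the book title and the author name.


INNER JOIN keeps only books rows whose author_id matches an id in authors. Walk through each book:
  - book 1 (Empty Rooms): author_id=2 -> matches Scott
  - book 2 (Hollow Hills): author_id=NULL, no match -> dropped
  - book 3 (The Long Road): author_id=2 -> matches Scott
  - book 4 (The Glass Key): author_id=2 -> matches Scott
  - book 5 (Distant Shores): author_id=3 -> matches Jones
  - book 6 (Falling Leaves): author_id=1 -> matches Carter
  - book 7 (Northern Lights): author_id=3 -> matches Jones
  - book 8 (The Last Train): author_id=1 -> matches Carter
So 1 of 8 rows is dropped.

SQL:
SELECT a.title, b.name AS author
FROM books a
INNER JOIN authors b ON a.author_id = b.id

Result:
title           | author
----------------+-------
Empty Rooms     | Scott 
The Long Road   | Scott 
The Glass Key   | Scott 
Distant Shores  | Jones 
Falling Leaves  | Carter
Northern Lights | Jones 
The Last Train  | Carter


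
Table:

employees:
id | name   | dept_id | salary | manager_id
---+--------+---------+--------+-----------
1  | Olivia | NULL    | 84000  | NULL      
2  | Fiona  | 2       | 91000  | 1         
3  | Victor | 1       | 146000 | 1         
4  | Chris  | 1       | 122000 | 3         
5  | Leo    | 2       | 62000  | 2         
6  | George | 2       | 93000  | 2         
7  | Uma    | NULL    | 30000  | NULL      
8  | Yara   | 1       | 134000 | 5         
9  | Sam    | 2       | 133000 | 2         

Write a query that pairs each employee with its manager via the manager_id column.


This is a self-join: employees is joined to a second copy of itself, matching each row's manager_id to another row's id. Use LEFT JOIN so rows with manager_id=NULL are kept.
  - employee 1 (Olivia): manager_id=NULL -> NULL
  - employee 2 (Fiona): manager_id=1 -> Olivia
  - employee 3 (Victor): manager_id=1 -> Olivia
  - employee 4 (Chris): manager_id=3 -> Victor
  - employee 5 (Leo): manager_id=2 -> Fiona
  - employee 6 (George): manager_id=2 -> Fiona
  - employee 7 (Uma): manager_id=NULL -> NULL
  - employee 8 (Yara): manager_id=5 -> Leo
  - employee 9 (Sam): manager_id=2 -> Fiona

SQL:
SELECT a.name AS item, b.name AS manager
FROM employees a
LEFT JOIN employees b ON a.manager_id = b.id

Result:
item   | manager
-------+--------
Olivia | NULL   
Fiona  | Olivia 
Victor | Olivia 
Chris  | Victor 
Leo    | Fiona  
George | Fiona  
Uma    | NULL   
Yara   | Leo    
Sam    | Fiona  


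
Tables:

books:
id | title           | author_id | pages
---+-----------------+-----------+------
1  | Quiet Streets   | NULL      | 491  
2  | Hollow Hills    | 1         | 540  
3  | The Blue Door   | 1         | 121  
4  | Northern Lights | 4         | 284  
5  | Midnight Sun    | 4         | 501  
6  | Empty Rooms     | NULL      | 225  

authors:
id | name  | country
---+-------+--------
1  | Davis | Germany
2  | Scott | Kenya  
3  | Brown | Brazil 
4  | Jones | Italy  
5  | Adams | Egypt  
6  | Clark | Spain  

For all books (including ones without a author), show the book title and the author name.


LEFT JOIN keeps every row from books (the left table); where author_id has no match in authors, the author columns become NULL. Walk through each book:
  - book 1 (Quiet Streets): author_id=NULL, no match -> kept with NULL
  - book 2 (Hollow Hills): author_id=1 -> matches Davis
  - book 3 (The Blue Door): author_id=1 -> matches Davis
  - book 4 (Northern Lights): author_id=4 -> matches Jones
  - book 5 (Midnight Sun): author_id=4 -> matches Jones
  - book 6 (Empty Rooms): author_id=NULL, no match -> kept with NULL
All 6 rows appear; 2 have NULL author.

SQL:
SELECT a.title, b.name AS author
FROM books a
LEFT JOIN authors b ON a.author_id = b.id

Result:
title           | author
----------------+-------
Quiet Streets   | NULL  
Hollow Hills    | Davis 
The Blue Door   | Davis 
Northern Lights | Jones 
Midnight Sun    | Jones 
Empty Rooms     | NULL  


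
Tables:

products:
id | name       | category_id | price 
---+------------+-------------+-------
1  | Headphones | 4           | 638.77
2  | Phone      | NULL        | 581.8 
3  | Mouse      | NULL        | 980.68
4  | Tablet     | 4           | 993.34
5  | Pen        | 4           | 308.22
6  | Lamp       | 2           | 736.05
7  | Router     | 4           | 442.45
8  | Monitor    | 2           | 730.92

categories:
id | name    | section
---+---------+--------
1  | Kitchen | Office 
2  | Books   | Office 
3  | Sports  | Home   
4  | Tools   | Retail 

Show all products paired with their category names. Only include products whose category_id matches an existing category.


INNER JOIN keeps only products rows whose category_id matches an id in categories. Walk through each product:
  - product 1 (Headphones): category_id=4 -> matches Tools
  - product 2 (Phone): category_id=NULL, no match -> dropped
  - product 3 (Mouse): category_id=NULL, no match -> dropped
  - product 4 (Tablet): category_id=4 -> matches Tools
  - product 5 (Pen): category_id=4 -> matches Tools
  - product 6 (Lamp): category_id=2 -> matches Books
  - product 7 (Router): category_id=4 -> matches Tools
  - product 8 (Monitor): category_id=2 -> matches Books
So 2 of 8 rows are dropped.

SQL:
SELECT a.name, b.name AS category
FROM products a
INNER JOIN categories b ON a.category_id = b.id

Result:
name       | category
-----------+---------
Headphones | Tools   
Tablet     | Tools   
Pen        | Tools   
Lamp       | Books   
Router     | Tools   
Monitor    | Books   


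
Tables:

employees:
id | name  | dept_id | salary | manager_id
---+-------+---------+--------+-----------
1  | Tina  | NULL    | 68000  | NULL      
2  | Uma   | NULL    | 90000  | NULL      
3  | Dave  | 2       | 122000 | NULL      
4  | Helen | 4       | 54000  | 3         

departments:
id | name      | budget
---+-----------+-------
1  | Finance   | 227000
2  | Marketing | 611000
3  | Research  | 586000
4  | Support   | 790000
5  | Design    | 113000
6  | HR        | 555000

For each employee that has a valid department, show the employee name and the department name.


INNER JOIN keeps only employees rows whose dept_id matches an id in departments. Walk through each employee:
  - employee 1 (Tina): dept_id=NULL, no match -> dropped
  - employee 2 (Uma): dept_id=NULL, no match -> dropped
  - employee 3 (Dave): dept_id=2 -> matches Marketing
  - employee 4 (Helen): dept_id=4 -> matches Support
So 2 of 4 rows are dropped.

SQL:
SELECT a.name, b.name AS department
FROM employees a
INNER JOIN departments b ON a.dept_id = b.id

Result:
name  | department
------+-----------
Dave  | Marketing 
Helen | Support   


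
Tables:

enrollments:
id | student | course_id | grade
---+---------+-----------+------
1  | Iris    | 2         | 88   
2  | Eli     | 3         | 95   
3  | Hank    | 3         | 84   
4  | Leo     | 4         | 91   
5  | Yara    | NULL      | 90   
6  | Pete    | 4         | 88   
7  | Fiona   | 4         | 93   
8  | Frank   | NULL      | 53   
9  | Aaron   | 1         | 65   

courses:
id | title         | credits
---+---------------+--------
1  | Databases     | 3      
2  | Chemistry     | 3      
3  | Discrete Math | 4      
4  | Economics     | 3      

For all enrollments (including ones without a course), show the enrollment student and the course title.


LEFT JOIN keeps every row from enrollments (the left table); where course_id has no match in courses, the course columns become NULL. Walk through each enrollment:
  - enrollment 1 (Iris): course_id=2 -> matches Chemistry
  - enrollment 2 (Eli): course_id=3 -> matches Discrete Math
  - enrollment 3 (Hank): course_id=3 -> matches Discrete Math
  - enrollment 4 (Leo): course_id=4 -> matches Economics
  - enrollment 5 (Yara): course_id=NULL, no match -> kept with NULL
  - enrollment 6 (Pete): course_id=4 -> matches Economics
  - enrollment 7 (Fiona): course_id=4 -> matches Economics
  - enrollment 8 (Frank): course_id=NULL, no match -> kept with NULL
  - enrollment 9 (Aaron): course_id=1 -> matches Databases
All 9 rows appear; 2 have NULL course.

SQL:
SELECT a.student, b.title AS course
FROM enrollments a
LEFT JOIN courses b ON a.course_id = b.id

Result:
student | course       
--------+--------------
Iris    | Chemistry    
Eli     | Discrete Math
Hank    | Discrete Math
Leo     | Economics    
Yara    | NULL         
Pete    | Economics    
Fiona   | Economics    
Frank   | NULL         
Aaron   | Databases    


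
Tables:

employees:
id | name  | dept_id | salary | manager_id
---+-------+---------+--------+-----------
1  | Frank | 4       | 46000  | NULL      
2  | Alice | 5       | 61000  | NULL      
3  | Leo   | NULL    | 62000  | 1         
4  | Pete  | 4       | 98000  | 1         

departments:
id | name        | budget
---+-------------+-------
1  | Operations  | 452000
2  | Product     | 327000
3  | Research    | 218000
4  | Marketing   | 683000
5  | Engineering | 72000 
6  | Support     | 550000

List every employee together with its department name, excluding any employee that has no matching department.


INNER JOIN keeps only employees rows whose dept_id matches an id in departments. Walk through each employee:
  - employee 1 (Frank): dept_id=4 -> matches Marketing
  - employee 2 (Alice): dept_id=5 -> matches Engineering
  - employee 3 (Leo): dept_id=NULL, no match -> dropped
  - employee 4 (Pete): dept_id=4 -> matches Marketing
So 1 of 4 rows is dropped.

SQL:
SELECT a.name, b.name AS department
FROM employees a
INNER JOIN departments b ON a.dept_id = b.id

Result:
name  | department 
------+------------
Frank | Marketing  
Alice | Engineering
Pete  | Marketing  


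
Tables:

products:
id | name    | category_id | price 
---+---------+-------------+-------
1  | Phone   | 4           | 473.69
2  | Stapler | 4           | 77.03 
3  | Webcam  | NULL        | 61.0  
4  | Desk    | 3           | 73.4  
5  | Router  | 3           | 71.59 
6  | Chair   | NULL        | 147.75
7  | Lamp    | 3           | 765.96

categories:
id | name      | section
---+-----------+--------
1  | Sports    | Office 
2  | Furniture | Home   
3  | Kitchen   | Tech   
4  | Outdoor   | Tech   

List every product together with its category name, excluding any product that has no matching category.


INNER JOIN keeps only products rows whose category_id matches an id in categories. Walk through each product:
  - product 1 (Phone): category_id=4 -> matches Outdoor
  - product 2 (Stapler): category_id=4 -> matches Outdoor
  - product 3 (Webcam): category_id=NULL, no match -> dropped
  - product 4 (Desk): category_id=3 -> matches Kitchen
  - product 5 (Router): category_id=3 -> matches Kitchen
  - product 6 (Chair): category_id=NULL, no match -> dropped
  - product 7 (Lamp): category_id=3 -> matches Kitchen
So 2 of 7 rows are dropped.

SQL:
SELECT a.name, b.name AS category
FROM products a
INNER JOIN categories b ON a.category_id = b.id

Result:
name    | category
--------+---------
Phone   | Outdoor 
Stapler | Outdoor 
Desk    | Kitchen 
Router  | Kitchen 
Lamp    | Kitchen 


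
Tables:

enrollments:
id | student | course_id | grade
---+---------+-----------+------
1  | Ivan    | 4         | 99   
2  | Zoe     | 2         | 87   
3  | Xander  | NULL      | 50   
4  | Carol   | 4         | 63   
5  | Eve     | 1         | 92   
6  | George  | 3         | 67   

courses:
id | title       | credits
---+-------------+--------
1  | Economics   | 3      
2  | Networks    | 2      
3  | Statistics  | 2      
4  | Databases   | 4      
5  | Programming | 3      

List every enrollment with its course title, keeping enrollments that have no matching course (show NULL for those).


LEFT JOIN keeps every row from enrollments (the left table); where course_id has no match in courses, the course columns become NULL. Walk through each enrollment:
  - enrollment 1 (Ivan): course_id=4 -> matches Databases
  - enrollment 2 (Zoe): course_id=2 -> matches Networks
  - enrollment 3 (Xander): course_id=NULL, no match -> kept with NULL
  - enrollment 4 (Carol): course_id=4 -> matches Databases
  - enrollment 5 (Eve): course_id=1 -> matches Economics
  - enrollment 6 (George): course_id=3 -> matches Statistics
All 6 rows appear; 1 has NULL course.

SQL:
SELECT a.student, b.title AS course
FROM enrollments a
LEFT JOIN courses b ON a.course_id = b.id

Result:
student | course    
--------+-----------
Ivan    | Databases 
Zoe     | Networks  
Xander  | NULL      
Carol   | Databases 
Eve     | Economics 
George  | Statistics


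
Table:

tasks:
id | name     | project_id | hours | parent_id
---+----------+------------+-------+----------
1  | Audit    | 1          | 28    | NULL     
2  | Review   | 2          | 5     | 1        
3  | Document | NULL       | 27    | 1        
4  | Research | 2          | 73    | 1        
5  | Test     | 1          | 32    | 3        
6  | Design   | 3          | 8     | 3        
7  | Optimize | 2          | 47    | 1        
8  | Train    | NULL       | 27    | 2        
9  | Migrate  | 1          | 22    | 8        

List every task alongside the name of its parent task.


This is a self-join: tasks is joined to a second copy of itself, matching each row's parent_id to another row's id. Use LEFT JOIN so rows with parent_id=NULL are kept.
  - task 1 (Audit): parent_id=NULL -> NULL
  - task 2 (Review): parent_id=1 -> Audit
  - task 3 (Document): parent_id=1 -> Audit
  - task 4 (Research): parent_id=1 -> Audit
  - task 5 (Test): parent_id=3 -> Document
  - task 6 (Design): parent_id=3 -> Document
  - task 7 (Optimize): parent_id=1 -> Audit
  - task 8 (Train): parent_id=2 -> Review
  - task 9 (Migrate): parent_id=8 -> Train

SQL:
SELECT a.name AS item, b.name AS parent
FROM tasks a
LEFT JOIN tasks b ON a.parent_id = b.id

Result:
item     | parent  
---------+---------
Audit    | NULL    
Review   | Audit   
Document | Audit   
Research | Audit   
Test     | Document
Design   | Document
Optimize | Audit   
Train    | Review  
Migrate  | Train   


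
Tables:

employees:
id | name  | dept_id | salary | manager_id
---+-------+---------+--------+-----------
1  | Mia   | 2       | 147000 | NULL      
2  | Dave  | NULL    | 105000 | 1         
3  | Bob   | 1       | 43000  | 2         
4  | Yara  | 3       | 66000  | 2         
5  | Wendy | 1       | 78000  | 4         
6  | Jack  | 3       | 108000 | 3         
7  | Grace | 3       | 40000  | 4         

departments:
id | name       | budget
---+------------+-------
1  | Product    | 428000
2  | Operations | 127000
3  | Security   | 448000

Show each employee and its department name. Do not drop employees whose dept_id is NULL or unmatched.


LEFT JOIN keeps every row from employees (the left table); where dept_id has no match in departments, the department columns become NULL. Walk through each employee:
  - employee 1 (Mia): dept_id=2 -> matches Operations
  - employee 2 (Dave): dept_id=NULL, no match -> kept with NULL
  - employee 3 (Bob): dept_id=1 -> matches Product
  - employee 4 (Yara): dept_id=3 -> matches Security
  - employee 5 (Wendy): dept_id=1 -> matches Product
  - employee 6 (Jack): dept_id=3 -> matches Security
  - employee 7 (Grace): dept_id=3 -> matches Security
All 7 rows appear; 1 has NULL department.

SQL:
SELECT a.name, b.name AS department
FROM employees a
LEFT JOIN departments b ON a.dept_id = b.id

Result:
name  | department
------+-----------
Mia   | Operations
Dave  | NULL      
Bob   | Product   
Yara  | Security  
Wendy | Product   
Jack  | Security  
Grace | Security  


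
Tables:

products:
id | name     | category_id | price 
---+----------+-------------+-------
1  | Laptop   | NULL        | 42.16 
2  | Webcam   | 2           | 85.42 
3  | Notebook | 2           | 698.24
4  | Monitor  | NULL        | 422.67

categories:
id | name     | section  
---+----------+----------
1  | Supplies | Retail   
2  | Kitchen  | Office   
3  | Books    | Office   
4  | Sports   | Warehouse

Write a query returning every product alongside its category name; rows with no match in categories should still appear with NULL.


LEFT JOIN keeps every row from products (the left table); where category_id has no match in categories, the category columns become NULL. Walk through each product:
  - product 1 (Laptop): category_id=NULL, no match -> kept with NULL
  - product 2 (Webcam): category_id=2 -> matches Kitchen
  - product 3 (Notebook): category_id=2 -> matches Kitchen
  - product 4 (Monitor): category_id=NULL, no match -> kept with NULL
All 4 rows appear; 2 have NULL category.

SQL:
SELECT a.name, b.name AS category
FROM products a
LEFT JOIN categories b ON a.category_id = b.id

Result:
name     | category
---------+---------
Laptop   | NULL    
Webcam   | Kitchen 
Notebook | Kitchen 
Monitor  | NULL    


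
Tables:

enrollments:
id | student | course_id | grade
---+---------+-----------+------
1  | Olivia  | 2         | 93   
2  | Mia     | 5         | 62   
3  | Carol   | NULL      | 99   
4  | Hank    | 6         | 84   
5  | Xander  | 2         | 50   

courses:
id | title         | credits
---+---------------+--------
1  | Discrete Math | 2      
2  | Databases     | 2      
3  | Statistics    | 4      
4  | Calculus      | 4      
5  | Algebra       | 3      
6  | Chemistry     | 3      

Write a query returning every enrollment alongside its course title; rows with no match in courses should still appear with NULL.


LEFT JOIN keeps every row from enrollments (the left table); where course_id has no match in courses, the course columns become NULL. Walk through each enrollment:
  - enrollment 1 (Olivia): course_id=2 -> matches Databases
  - enrollment 2 (Mia): course_id=5 -> matches Algebra
  - enrollment 3 (Carol): course_id=NULL, no match -> kept with NULL
  - enrollment 4 (Hank): course_id=6 -> matches Chemistry
  - enrollment 5 (Xander): course_id=2 -> matches Databases
All 5 rows appear; 1 has NULL course.

SQL:
SELECT a.student, b.title AS course
FROM enrollments a
LEFT JOIN courses b ON a.course_id = b.id

Result:
student | course   
--------+----------
Olivia  | Databases
Mia     | Algebra  
Carol   | NULL     
Hank    | Chemistry
Xander  | Databases
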